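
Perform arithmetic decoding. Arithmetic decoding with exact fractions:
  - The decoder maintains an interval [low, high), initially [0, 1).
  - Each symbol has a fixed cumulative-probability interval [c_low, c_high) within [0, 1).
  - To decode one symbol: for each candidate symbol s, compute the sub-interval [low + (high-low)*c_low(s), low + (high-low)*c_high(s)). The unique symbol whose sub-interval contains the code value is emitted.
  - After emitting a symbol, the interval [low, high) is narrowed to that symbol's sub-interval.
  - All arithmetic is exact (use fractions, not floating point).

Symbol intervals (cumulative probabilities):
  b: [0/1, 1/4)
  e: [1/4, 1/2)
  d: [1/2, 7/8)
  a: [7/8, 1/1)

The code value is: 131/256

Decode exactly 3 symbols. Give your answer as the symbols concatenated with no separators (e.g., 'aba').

Answer: dbb

Derivation:
Step 1: interval [0/1, 1/1), width = 1/1 - 0/1 = 1/1
  'b': [0/1 + 1/1*0/1, 0/1 + 1/1*1/4) = [0/1, 1/4)
  'e': [0/1 + 1/1*1/4, 0/1 + 1/1*1/2) = [1/4, 1/2)
  'd': [0/1 + 1/1*1/2, 0/1 + 1/1*7/8) = [1/2, 7/8) <- contains code 131/256
  'a': [0/1 + 1/1*7/8, 0/1 + 1/1*1/1) = [7/8, 1/1)
  emit 'd', narrow to [1/2, 7/8)
Step 2: interval [1/2, 7/8), width = 7/8 - 1/2 = 3/8
  'b': [1/2 + 3/8*0/1, 1/2 + 3/8*1/4) = [1/2, 19/32) <- contains code 131/256
  'e': [1/2 + 3/8*1/4, 1/2 + 3/8*1/2) = [19/32, 11/16)
  'd': [1/2 + 3/8*1/2, 1/2 + 3/8*7/8) = [11/16, 53/64)
  'a': [1/2 + 3/8*7/8, 1/2 + 3/8*1/1) = [53/64, 7/8)
  emit 'b', narrow to [1/2, 19/32)
Step 3: interval [1/2, 19/32), width = 19/32 - 1/2 = 3/32
  'b': [1/2 + 3/32*0/1, 1/2 + 3/32*1/4) = [1/2, 67/128) <- contains code 131/256
  'e': [1/2 + 3/32*1/4, 1/2 + 3/32*1/2) = [67/128, 35/64)
  'd': [1/2 + 3/32*1/2, 1/2 + 3/32*7/8) = [35/64, 149/256)
  'a': [1/2 + 3/32*7/8, 1/2 + 3/32*1/1) = [149/256, 19/32)
  emit 'b', narrow to [1/2, 67/128)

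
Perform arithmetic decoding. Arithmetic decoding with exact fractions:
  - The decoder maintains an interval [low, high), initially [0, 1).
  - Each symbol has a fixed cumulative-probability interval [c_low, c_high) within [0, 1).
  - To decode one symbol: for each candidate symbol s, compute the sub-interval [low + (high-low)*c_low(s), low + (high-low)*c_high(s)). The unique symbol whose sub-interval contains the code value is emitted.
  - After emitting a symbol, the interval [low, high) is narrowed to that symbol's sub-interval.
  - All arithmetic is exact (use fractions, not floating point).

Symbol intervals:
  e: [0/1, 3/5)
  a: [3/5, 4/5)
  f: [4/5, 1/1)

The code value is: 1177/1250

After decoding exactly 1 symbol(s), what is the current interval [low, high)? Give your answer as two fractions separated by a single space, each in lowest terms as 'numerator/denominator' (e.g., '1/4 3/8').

Answer: 4/5 1/1

Derivation:
Step 1: interval [0/1, 1/1), width = 1/1 - 0/1 = 1/1
  'e': [0/1 + 1/1*0/1, 0/1 + 1/1*3/5) = [0/1, 3/5)
  'a': [0/1 + 1/1*3/5, 0/1 + 1/1*4/5) = [3/5, 4/5)
  'f': [0/1 + 1/1*4/5, 0/1 + 1/1*1/1) = [4/5, 1/1) <- contains code 1177/1250
  emit 'f', narrow to [4/5, 1/1)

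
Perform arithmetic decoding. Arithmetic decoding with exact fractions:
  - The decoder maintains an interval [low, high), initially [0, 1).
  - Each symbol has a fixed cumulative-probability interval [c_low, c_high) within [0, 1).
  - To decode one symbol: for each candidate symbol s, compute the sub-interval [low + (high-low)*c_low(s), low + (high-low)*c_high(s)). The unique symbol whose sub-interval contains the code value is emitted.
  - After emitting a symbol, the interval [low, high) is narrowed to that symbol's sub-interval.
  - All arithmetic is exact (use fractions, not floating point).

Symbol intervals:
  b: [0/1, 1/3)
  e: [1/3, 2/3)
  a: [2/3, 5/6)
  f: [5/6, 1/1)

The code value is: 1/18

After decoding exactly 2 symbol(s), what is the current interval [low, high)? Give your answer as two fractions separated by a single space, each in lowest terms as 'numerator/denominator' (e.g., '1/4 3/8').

Step 1: interval [0/1, 1/1), width = 1/1 - 0/1 = 1/1
  'b': [0/1 + 1/1*0/1, 0/1 + 1/1*1/3) = [0/1, 1/3) <- contains code 1/18
  'e': [0/1 + 1/1*1/3, 0/1 + 1/1*2/3) = [1/3, 2/3)
  'a': [0/1 + 1/1*2/3, 0/1 + 1/1*5/6) = [2/3, 5/6)
  'f': [0/1 + 1/1*5/6, 0/1 + 1/1*1/1) = [5/6, 1/1)
  emit 'b', narrow to [0/1, 1/3)
Step 2: interval [0/1, 1/3), width = 1/3 - 0/1 = 1/3
  'b': [0/1 + 1/3*0/1, 0/1 + 1/3*1/3) = [0/1, 1/9) <- contains code 1/18
  'e': [0/1 + 1/3*1/3, 0/1 + 1/3*2/3) = [1/9, 2/9)
  'a': [0/1 + 1/3*2/3, 0/1 + 1/3*5/6) = [2/9, 5/18)
  'f': [0/1 + 1/3*5/6, 0/1 + 1/3*1/1) = [5/18, 1/3)
  emit 'b', narrow to [0/1, 1/9)

Answer: 0/1 1/9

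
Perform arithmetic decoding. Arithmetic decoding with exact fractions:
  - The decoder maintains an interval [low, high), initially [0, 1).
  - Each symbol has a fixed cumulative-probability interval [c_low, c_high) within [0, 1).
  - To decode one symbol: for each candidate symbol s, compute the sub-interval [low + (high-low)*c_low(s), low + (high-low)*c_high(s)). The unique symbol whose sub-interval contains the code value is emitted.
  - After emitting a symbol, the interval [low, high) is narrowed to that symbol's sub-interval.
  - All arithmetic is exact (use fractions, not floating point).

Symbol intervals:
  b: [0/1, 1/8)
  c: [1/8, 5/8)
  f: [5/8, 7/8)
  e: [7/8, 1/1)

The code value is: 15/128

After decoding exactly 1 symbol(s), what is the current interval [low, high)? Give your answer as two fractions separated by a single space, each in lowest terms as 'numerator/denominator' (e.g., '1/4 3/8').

Step 1: interval [0/1, 1/1), width = 1/1 - 0/1 = 1/1
  'b': [0/1 + 1/1*0/1, 0/1 + 1/1*1/8) = [0/1, 1/8) <- contains code 15/128
  'c': [0/1 + 1/1*1/8, 0/1 + 1/1*5/8) = [1/8, 5/8)
  'f': [0/1 + 1/1*5/8, 0/1 + 1/1*7/8) = [5/8, 7/8)
  'e': [0/1 + 1/1*7/8, 0/1 + 1/1*1/1) = [7/8, 1/1)
  emit 'b', narrow to [0/1, 1/8)

Answer: 0/1 1/8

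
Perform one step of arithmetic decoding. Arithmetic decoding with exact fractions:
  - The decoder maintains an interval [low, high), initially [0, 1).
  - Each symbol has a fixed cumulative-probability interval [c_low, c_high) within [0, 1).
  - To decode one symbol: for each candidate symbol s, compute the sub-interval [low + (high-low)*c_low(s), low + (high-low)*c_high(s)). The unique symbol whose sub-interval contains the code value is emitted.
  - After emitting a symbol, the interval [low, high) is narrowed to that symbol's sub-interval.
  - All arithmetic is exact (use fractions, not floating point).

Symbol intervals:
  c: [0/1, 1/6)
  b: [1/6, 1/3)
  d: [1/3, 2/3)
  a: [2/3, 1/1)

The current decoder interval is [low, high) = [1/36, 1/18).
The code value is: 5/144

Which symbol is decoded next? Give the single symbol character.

Answer: b

Derivation:
Interval width = high − low = 1/18 − 1/36 = 1/36
Scaled code = (code − low) / width = (5/144 − 1/36) / 1/36 = 1/4
  c: [0/1, 1/6) 
  b: [1/6, 1/3) ← scaled code falls here ✓
  d: [1/3, 2/3) 
  a: [2/3, 1/1) 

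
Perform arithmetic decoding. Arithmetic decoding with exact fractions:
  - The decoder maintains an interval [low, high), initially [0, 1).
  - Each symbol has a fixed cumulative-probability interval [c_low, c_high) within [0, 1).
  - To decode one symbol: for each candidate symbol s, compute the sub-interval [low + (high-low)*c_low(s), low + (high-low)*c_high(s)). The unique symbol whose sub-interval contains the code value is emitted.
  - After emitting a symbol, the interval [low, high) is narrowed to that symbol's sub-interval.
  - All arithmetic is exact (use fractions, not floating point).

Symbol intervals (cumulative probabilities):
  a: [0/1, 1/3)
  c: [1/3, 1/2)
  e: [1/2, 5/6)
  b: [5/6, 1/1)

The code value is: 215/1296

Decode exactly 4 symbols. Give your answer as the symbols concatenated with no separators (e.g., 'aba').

Answer: acbb

Derivation:
Step 1: interval [0/1, 1/1), width = 1/1 - 0/1 = 1/1
  'a': [0/1 + 1/1*0/1, 0/1 + 1/1*1/3) = [0/1, 1/3) <- contains code 215/1296
  'c': [0/1 + 1/1*1/3, 0/1 + 1/1*1/2) = [1/3, 1/2)
  'e': [0/1 + 1/1*1/2, 0/1 + 1/1*5/6) = [1/2, 5/6)
  'b': [0/1 + 1/1*5/6, 0/1 + 1/1*1/1) = [5/6, 1/1)
  emit 'a', narrow to [0/1, 1/3)
Step 2: interval [0/1, 1/3), width = 1/3 - 0/1 = 1/3
  'a': [0/1 + 1/3*0/1, 0/1 + 1/3*1/3) = [0/1, 1/9)
  'c': [0/1 + 1/3*1/3, 0/1 + 1/3*1/2) = [1/9, 1/6) <- contains code 215/1296
  'e': [0/1 + 1/3*1/2, 0/1 + 1/3*5/6) = [1/6, 5/18)
  'b': [0/1 + 1/3*5/6, 0/1 + 1/3*1/1) = [5/18, 1/3)
  emit 'c', narrow to [1/9, 1/6)
Step 3: interval [1/9, 1/6), width = 1/6 - 1/9 = 1/18
  'a': [1/9 + 1/18*0/1, 1/9 + 1/18*1/3) = [1/9, 7/54)
  'c': [1/9 + 1/18*1/3, 1/9 + 1/18*1/2) = [7/54, 5/36)
  'e': [1/9 + 1/18*1/2, 1/9 + 1/18*5/6) = [5/36, 17/108)
  'b': [1/9 + 1/18*5/6, 1/9 + 1/18*1/1) = [17/108, 1/6) <- contains code 215/1296
  emit 'b', narrow to [17/108, 1/6)
Step 4: interval [17/108, 1/6), width = 1/6 - 17/108 = 1/108
  'a': [17/108 + 1/108*0/1, 17/108 + 1/108*1/3) = [17/108, 13/81)
  'c': [17/108 + 1/108*1/3, 17/108 + 1/108*1/2) = [13/81, 35/216)
  'e': [17/108 + 1/108*1/2, 17/108 + 1/108*5/6) = [35/216, 107/648)
  'b': [17/108 + 1/108*5/6, 17/108 + 1/108*1/1) = [107/648, 1/6) <- contains code 215/1296
  emit 'b', narrow to [107/648, 1/6)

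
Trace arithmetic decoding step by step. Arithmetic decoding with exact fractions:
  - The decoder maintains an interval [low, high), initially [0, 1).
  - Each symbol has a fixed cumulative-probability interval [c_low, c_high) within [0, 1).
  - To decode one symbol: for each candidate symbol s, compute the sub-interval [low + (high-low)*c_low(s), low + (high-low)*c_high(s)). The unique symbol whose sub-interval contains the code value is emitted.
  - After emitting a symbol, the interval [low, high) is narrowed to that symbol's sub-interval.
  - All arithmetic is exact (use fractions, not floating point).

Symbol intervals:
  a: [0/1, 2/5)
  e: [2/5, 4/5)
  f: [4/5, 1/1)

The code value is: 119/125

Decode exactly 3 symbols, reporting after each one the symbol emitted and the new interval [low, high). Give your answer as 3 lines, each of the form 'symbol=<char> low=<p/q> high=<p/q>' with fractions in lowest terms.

Step 1: interval [0/1, 1/1), width = 1/1 - 0/1 = 1/1
  'a': [0/1 + 1/1*0/1, 0/1 + 1/1*2/5) = [0/1, 2/5)
  'e': [0/1 + 1/1*2/5, 0/1 + 1/1*4/5) = [2/5, 4/5)
  'f': [0/1 + 1/1*4/5, 0/1 + 1/1*1/1) = [4/5, 1/1) <- contains code 119/125
  emit 'f', narrow to [4/5, 1/1)
Step 2: interval [4/5, 1/1), width = 1/1 - 4/5 = 1/5
  'a': [4/5 + 1/5*0/1, 4/5 + 1/5*2/5) = [4/5, 22/25)
  'e': [4/5 + 1/5*2/5, 4/5 + 1/5*4/5) = [22/25, 24/25) <- contains code 119/125
  'f': [4/5 + 1/5*4/5, 4/5 + 1/5*1/1) = [24/25, 1/1)
  emit 'e', narrow to [22/25, 24/25)
Step 3: interval [22/25, 24/25), width = 24/25 - 22/25 = 2/25
  'a': [22/25 + 2/25*0/1, 22/25 + 2/25*2/5) = [22/25, 114/125)
  'e': [22/25 + 2/25*2/5, 22/25 + 2/25*4/5) = [114/125, 118/125)
  'f': [22/25 + 2/25*4/5, 22/25 + 2/25*1/1) = [118/125, 24/25) <- contains code 119/125
  emit 'f', narrow to [118/125, 24/25)

Answer: symbol=f low=4/5 high=1/1
symbol=e low=22/25 high=24/25
symbol=f low=118/125 high=24/25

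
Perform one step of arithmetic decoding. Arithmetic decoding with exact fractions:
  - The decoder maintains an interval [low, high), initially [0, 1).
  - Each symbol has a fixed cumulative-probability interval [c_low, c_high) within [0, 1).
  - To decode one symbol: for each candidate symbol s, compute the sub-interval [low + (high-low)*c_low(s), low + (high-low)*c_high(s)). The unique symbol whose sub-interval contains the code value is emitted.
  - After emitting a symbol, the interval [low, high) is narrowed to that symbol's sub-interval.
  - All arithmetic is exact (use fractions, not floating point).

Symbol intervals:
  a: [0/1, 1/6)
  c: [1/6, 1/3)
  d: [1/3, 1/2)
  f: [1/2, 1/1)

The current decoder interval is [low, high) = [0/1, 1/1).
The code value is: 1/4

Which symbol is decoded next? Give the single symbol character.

Interval width = high − low = 1/1 − 0/1 = 1/1
Scaled code = (code − low) / width = (1/4 − 0/1) / 1/1 = 1/4
  a: [0/1, 1/6) 
  c: [1/6, 1/3) ← scaled code falls here ✓
  d: [1/3, 1/2) 
  f: [1/2, 1/1) 

Answer: c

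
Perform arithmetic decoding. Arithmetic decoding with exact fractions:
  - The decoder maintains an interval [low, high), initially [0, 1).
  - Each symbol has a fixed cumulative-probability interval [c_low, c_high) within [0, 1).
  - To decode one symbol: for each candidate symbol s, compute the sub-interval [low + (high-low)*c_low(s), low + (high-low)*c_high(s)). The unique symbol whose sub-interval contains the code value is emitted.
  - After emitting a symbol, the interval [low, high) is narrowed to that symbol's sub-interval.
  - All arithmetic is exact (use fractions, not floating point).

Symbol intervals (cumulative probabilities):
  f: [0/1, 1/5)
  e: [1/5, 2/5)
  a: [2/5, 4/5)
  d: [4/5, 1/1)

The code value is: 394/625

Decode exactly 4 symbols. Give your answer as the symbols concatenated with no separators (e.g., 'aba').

Step 1: interval [0/1, 1/1), width = 1/1 - 0/1 = 1/1
  'f': [0/1 + 1/1*0/1, 0/1 + 1/1*1/5) = [0/1, 1/5)
  'e': [0/1 + 1/1*1/5, 0/1 + 1/1*2/5) = [1/5, 2/5)
  'a': [0/1 + 1/1*2/5, 0/1 + 1/1*4/5) = [2/5, 4/5) <- contains code 394/625
  'd': [0/1 + 1/1*4/5, 0/1 + 1/1*1/1) = [4/5, 1/1)
  emit 'a', narrow to [2/5, 4/5)
Step 2: interval [2/5, 4/5), width = 4/5 - 2/5 = 2/5
  'f': [2/5 + 2/5*0/1, 2/5 + 2/5*1/5) = [2/5, 12/25)
  'e': [2/5 + 2/5*1/5, 2/5 + 2/5*2/5) = [12/25, 14/25)
  'a': [2/5 + 2/5*2/5, 2/5 + 2/5*4/5) = [14/25, 18/25) <- contains code 394/625
  'd': [2/5 + 2/5*4/5, 2/5 + 2/5*1/1) = [18/25, 4/5)
  emit 'a', narrow to [14/25, 18/25)
Step 3: interval [14/25, 18/25), width = 18/25 - 14/25 = 4/25
  'f': [14/25 + 4/25*0/1, 14/25 + 4/25*1/5) = [14/25, 74/125)
  'e': [14/25 + 4/25*1/5, 14/25 + 4/25*2/5) = [74/125, 78/125)
  'a': [14/25 + 4/25*2/5, 14/25 + 4/25*4/5) = [78/125, 86/125) <- contains code 394/625
  'd': [14/25 + 4/25*4/5, 14/25 + 4/25*1/1) = [86/125, 18/25)
  emit 'a', narrow to [78/125, 86/125)
Step 4: interval [78/125, 86/125), width = 86/125 - 78/125 = 8/125
  'f': [78/125 + 8/125*0/1, 78/125 + 8/125*1/5) = [78/125, 398/625) <- contains code 394/625
  'e': [78/125 + 8/125*1/5, 78/125 + 8/125*2/5) = [398/625, 406/625)
  'a': [78/125 + 8/125*2/5, 78/125 + 8/125*4/5) = [406/625, 422/625)
  'd': [78/125 + 8/125*4/5, 78/125 + 8/125*1/1) = [422/625, 86/125)
  emit 'f', narrow to [78/125, 398/625)

Answer: aaaf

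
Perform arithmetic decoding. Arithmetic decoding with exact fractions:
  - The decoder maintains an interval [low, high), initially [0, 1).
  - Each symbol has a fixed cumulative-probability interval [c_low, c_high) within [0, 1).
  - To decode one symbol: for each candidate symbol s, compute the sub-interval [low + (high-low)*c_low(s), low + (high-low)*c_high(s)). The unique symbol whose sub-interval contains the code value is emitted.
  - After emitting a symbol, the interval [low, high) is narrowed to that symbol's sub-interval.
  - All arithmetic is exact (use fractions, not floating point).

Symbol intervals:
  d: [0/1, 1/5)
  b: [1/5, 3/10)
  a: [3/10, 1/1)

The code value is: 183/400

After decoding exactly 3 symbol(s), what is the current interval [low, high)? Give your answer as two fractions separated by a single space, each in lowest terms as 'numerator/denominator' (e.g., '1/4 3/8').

Step 1: interval [0/1, 1/1), width = 1/1 - 0/1 = 1/1
  'd': [0/1 + 1/1*0/1, 0/1 + 1/1*1/5) = [0/1, 1/5)
  'b': [0/1 + 1/1*1/5, 0/1 + 1/1*3/10) = [1/5, 3/10)
  'a': [0/1 + 1/1*3/10, 0/1 + 1/1*1/1) = [3/10, 1/1) <- contains code 183/400
  emit 'a', narrow to [3/10, 1/1)
Step 2: interval [3/10, 1/1), width = 1/1 - 3/10 = 7/10
  'd': [3/10 + 7/10*0/1, 3/10 + 7/10*1/5) = [3/10, 11/25)
  'b': [3/10 + 7/10*1/5, 3/10 + 7/10*3/10) = [11/25, 51/100) <- contains code 183/400
  'a': [3/10 + 7/10*3/10, 3/10 + 7/10*1/1) = [51/100, 1/1)
  emit 'b', narrow to [11/25, 51/100)
Step 3: interval [11/25, 51/100), width = 51/100 - 11/25 = 7/100
  'd': [11/25 + 7/100*0/1, 11/25 + 7/100*1/5) = [11/25, 227/500)
  'b': [11/25 + 7/100*1/5, 11/25 + 7/100*3/10) = [227/500, 461/1000) <- contains code 183/400
  'a': [11/25 + 7/100*3/10, 11/25 + 7/100*1/1) = [461/1000, 51/100)
  emit 'b', narrow to [227/500, 461/1000)

Answer: 227/500 461/1000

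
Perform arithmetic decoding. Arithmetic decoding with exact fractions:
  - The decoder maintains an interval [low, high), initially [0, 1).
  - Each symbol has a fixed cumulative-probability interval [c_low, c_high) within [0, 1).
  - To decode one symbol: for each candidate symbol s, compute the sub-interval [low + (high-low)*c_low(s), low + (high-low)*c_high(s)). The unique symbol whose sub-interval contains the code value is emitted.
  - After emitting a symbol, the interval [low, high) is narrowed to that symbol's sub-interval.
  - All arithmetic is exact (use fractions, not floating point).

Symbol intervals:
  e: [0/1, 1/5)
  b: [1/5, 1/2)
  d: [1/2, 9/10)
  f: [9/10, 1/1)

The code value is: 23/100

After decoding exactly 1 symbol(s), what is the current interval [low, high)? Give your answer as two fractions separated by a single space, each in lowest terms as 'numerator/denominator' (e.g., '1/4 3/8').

Step 1: interval [0/1, 1/1), width = 1/1 - 0/1 = 1/1
  'e': [0/1 + 1/1*0/1, 0/1 + 1/1*1/5) = [0/1, 1/5)
  'b': [0/1 + 1/1*1/5, 0/1 + 1/1*1/2) = [1/5, 1/2) <- contains code 23/100
  'd': [0/1 + 1/1*1/2, 0/1 + 1/1*9/10) = [1/2, 9/10)
  'f': [0/1 + 1/1*9/10, 0/1 + 1/1*1/1) = [9/10, 1/1)
  emit 'b', narrow to [1/5, 1/2)

Answer: 1/5 1/2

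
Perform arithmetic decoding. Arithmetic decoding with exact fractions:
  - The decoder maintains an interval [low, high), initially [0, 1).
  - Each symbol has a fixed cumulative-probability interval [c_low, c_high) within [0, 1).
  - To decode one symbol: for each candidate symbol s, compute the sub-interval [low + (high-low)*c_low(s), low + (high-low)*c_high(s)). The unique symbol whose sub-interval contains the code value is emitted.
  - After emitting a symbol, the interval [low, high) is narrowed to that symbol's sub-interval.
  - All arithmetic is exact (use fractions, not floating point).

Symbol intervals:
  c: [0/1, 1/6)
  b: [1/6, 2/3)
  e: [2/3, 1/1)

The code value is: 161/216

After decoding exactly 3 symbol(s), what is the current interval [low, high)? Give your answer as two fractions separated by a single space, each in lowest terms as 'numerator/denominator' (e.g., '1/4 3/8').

Answer: 13/18 3/4

Derivation:
Step 1: interval [0/1, 1/1), width = 1/1 - 0/1 = 1/1
  'c': [0/1 + 1/1*0/1, 0/1 + 1/1*1/6) = [0/1, 1/6)
  'b': [0/1 + 1/1*1/6, 0/1 + 1/1*2/3) = [1/6, 2/3)
  'e': [0/1 + 1/1*2/3, 0/1 + 1/1*1/1) = [2/3, 1/1) <- contains code 161/216
  emit 'e', narrow to [2/3, 1/1)
Step 2: interval [2/3, 1/1), width = 1/1 - 2/3 = 1/3
  'c': [2/3 + 1/3*0/1, 2/3 + 1/3*1/6) = [2/3, 13/18)
  'b': [2/3 + 1/3*1/6, 2/3 + 1/3*2/3) = [13/18, 8/9) <- contains code 161/216
  'e': [2/3 + 1/3*2/3, 2/3 + 1/3*1/1) = [8/9, 1/1)
  emit 'b', narrow to [13/18, 8/9)
Step 3: interval [13/18, 8/9), width = 8/9 - 13/18 = 1/6
  'c': [13/18 + 1/6*0/1, 13/18 + 1/6*1/6) = [13/18, 3/4) <- contains code 161/216
  'b': [13/18 + 1/6*1/6, 13/18 + 1/6*2/3) = [3/4, 5/6)
  'e': [13/18 + 1/6*2/3, 13/18 + 1/6*1/1) = [5/6, 8/9)
  emit 'c', narrow to [13/18, 3/4)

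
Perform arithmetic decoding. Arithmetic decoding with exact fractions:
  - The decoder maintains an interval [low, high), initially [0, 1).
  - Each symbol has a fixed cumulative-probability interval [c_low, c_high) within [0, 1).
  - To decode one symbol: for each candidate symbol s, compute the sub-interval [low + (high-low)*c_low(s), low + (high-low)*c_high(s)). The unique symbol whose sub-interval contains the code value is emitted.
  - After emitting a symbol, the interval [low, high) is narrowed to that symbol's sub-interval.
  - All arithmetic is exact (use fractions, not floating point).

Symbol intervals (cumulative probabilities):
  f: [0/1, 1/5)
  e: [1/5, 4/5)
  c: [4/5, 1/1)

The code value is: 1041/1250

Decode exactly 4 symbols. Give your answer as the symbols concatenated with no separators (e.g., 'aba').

Step 1: interval [0/1, 1/1), width = 1/1 - 0/1 = 1/1
  'f': [0/1 + 1/1*0/1, 0/1 + 1/1*1/5) = [0/1, 1/5)
  'e': [0/1 + 1/1*1/5, 0/1 + 1/1*4/5) = [1/5, 4/5)
  'c': [0/1 + 1/1*4/5, 0/1 + 1/1*1/1) = [4/5, 1/1) <- contains code 1041/1250
  emit 'c', narrow to [4/5, 1/1)
Step 2: interval [4/5, 1/1), width = 1/1 - 4/5 = 1/5
  'f': [4/5 + 1/5*0/1, 4/5 + 1/5*1/5) = [4/5, 21/25) <- contains code 1041/1250
  'e': [4/5 + 1/5*1/5, 4/5 + 1/5*4/5) = [21/25, 24/25)
  'c': [4/5 + 1/5*4/5, 4/5 + 1/5*1/1) = [24/25, 1/1)
  emit 'f', narrow to [4/5, 21/25)
Step 3: interval [4/5, 21/25), width = 21/25 - 4/5 = 1/25
  'f': [4/5 + 1/25*0/1, 4/5 + 1/25*1/5) = [4/5, 101/125)
  'e': [4/5 + 1/25*1/5, 4/5 + 1/25*4/5) = [101/125, 104/125)
  'c': [4/5 + 1/25*4/5, 4/5 + 1/25*1/1) = [104/125, 21/25) <- contains code 1041/1250
  emit 'c', narrow to [104/125, 21/25)
Step 4: interval [104/125, 21/25), width = 21/25 - 104/125 = 1/125
  'f': [104/125 + 1/125*0/1, 104/125 + 1/125*1/5) = [104/125, 521/625) <- contains code 1041/1250
  'e': [104/125 + 1/125*1/5, 104/125 + 1/125*4/5) = [521/625, 524/625)
  'c': [104/125 + 1/125*4/5, 104/125 + 1/125*1/1) = [524/625, 21/25)
  emit 'f', narrow to [104/125, 521/625)

Answer: cfcf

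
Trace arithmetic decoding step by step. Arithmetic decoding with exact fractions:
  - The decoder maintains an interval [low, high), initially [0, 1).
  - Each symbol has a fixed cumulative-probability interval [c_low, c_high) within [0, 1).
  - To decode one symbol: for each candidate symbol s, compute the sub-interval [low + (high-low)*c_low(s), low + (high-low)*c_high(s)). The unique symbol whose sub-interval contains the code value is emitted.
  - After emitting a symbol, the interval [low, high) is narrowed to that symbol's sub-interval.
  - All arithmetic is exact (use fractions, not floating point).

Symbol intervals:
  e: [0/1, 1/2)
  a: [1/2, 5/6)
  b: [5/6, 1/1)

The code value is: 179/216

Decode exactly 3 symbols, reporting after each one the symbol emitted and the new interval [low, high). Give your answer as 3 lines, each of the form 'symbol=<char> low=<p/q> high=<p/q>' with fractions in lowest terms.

Answer: symbol=a low=1/2 high=5/6
symbol=b low=7/9 high=5/6
symbol=b low=89/108 high=5/6

Derivation:
Step 1: interval [0/1, 1/1), width = 1/1 - 0/1 = 1/1
  'e': [0/1 + 1/1*0/1, 0/1 + 1/1*1/2) = [0/1, 1/2)
  'a': [0/1 + 1/1*1/2, 0/1 + 1/1*5/6) = [1/2, 5/6) <- contains code 179/216
  'b': [0/1 + 1/1*5/6, 0/1 + 1/1*1/1) = [5/6, 1/1)
  emit 'a', narrow to [1/2, 5/6)
Step 2: interval [1/2, 5/6), width = 5/6 - 1/2 = 1/3
  'e': [1/2 + 1/3*0/1, 1/2 + 1/3*1/2) = [1/2, 2/3)
  'a': [1/2 + 1/3*1/2, 1/2 + 1/3*5/6) = [2/3, 7/9)
  'b': [1/2 + 1/3*5/6, 1/2 + 1/3*1/1) = [7/9, 5/6) <- contains code 179/216
  emit 'b', narrow to [7/9, 5/6)
Step 3: interval [7/9, 5/6), width = 5/6 - 7/9 = 1/18
  'e': [7/9 + 1/18*0/1, 7/9 + 1/18*1/2) = [7/9, 29/36)
  'a': [7/9 + 1/18*1/2, 7/9 + 1/18*5/6) = [29/36, 89/108)
  'b': [7/9 + 1/18*5/6, 7/9 + 1/18*1/1) = [89/108, 5/6) <- contains code 179/216
  emit 'b', narrow to [89/108, 5/6)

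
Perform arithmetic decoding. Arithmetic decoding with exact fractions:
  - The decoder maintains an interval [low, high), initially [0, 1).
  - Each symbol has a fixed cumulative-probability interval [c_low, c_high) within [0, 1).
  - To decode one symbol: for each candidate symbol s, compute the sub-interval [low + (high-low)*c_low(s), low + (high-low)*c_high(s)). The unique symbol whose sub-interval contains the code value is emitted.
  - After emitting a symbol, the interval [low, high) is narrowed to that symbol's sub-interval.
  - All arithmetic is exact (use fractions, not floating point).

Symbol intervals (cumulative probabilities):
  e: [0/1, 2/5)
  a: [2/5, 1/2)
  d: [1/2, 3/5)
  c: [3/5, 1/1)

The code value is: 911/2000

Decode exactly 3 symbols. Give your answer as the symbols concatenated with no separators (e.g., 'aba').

Answer: add

Derivation:
Step 1: interval [0/1, 1/1), width = 1/1 - 0/1 = 1/1
  'e': [0/1 + 1/1*0/1, 0/1 + 1/1*2/5) = [0/1, 2/5)
  'a': [0/1 + 1/1*2/5, 0/1 + 1/1*1/2) = [2/5, 1/2) <- contains code 911/2000
  'd': [0/1 + 1/1*1/2, 0/1 + 1/1*3/5) = [1/2, 3/5)
  'c': [0/1 + 1/1*3/5, 0/1 + 1/1*1/1) = [3/5, 1/1)
  emit 'a', narrow to [2/5, 1/2)
Step 2: interval [2/5, 1/2), width = 1/2 - 2/5 = 1/10
  'e': [2/5 + 1/10*0/1, 2/5 + 1/10*2/5) = [2/5, 11/25)
  'a': [2/5 + 1/10*2/5, 2/5 + 1/10*1/2) = [11/25, 9/20)
  'd': [2/5 + 1/10*1/2, 2/5 + 1/10*3/5) = [9/20, 23/50) <- contains code 911/2000
  'c': [2/5 + 1/10*3/5, 2/5 + 1/10*1/1) = [23/50, 1/2)
  emit 'd', narrow to [9/20, 23/50)
Step 3: interval [9/20, 23/50), width = 23/50 - 9/20 = 1/100
  'e': [9/20 + 1/100*0/1, 9/20 + 1/100*2/5) = [9/20, 227/500)
  'a': [9/20 + 1/100*2/5, 9/20 + 1/100*1/2) = [227/500, 91/200)
  'd': [9/20 + 1/100*1/2, 9/20 + 1/100*3/5) = [91/200, 57/125) <- contains code 911/2000
  'c': [9/20 + 1/100*3/5, 9/20 + 1/100*1/1) = [57/125, 23/50)
  emit 'd', narrow to [91/200, 57/125)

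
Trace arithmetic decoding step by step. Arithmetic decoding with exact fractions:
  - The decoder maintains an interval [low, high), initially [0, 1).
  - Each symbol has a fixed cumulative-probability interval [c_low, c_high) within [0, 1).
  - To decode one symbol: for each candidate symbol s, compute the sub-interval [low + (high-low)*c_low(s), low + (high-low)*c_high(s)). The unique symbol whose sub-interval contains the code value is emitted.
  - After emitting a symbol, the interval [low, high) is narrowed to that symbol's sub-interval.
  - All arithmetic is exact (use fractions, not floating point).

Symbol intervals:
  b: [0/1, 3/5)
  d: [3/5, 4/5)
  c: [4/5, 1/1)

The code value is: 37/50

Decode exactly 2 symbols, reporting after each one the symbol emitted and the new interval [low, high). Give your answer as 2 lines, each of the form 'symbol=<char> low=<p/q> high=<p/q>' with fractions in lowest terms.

Answer: symbol=d low=3/5 high=4/5
symbol=d low=18/25 high=19/25

Derivation:
Step 1: interval [0/1, 1/1), width = 1/1 - 0/1 = 1/1
  'b': [0/1 + 1/1*0/1, 0/1 + 1/1*3/5) = [0/1, 3/5)
  'd': [0/1 + 1/1*3/5, 0/1 + 1/1*4/5) = [3/5, 4/5) <- contains code 37/50
  'c': [0/1 + 1/1*4/5, 0/1 + 1/1*1/1) = [4/5, 1/1)
  emit 'd', narrow to [3/5, 4/5)
Step 2: interval [3/5, 4/5), width = 4/5 - 3/5 = 1/5
  'b': [3/5 + 1/5*0/1, 3/5 + 1/5*3/5) = [3/5, 18/25)
  'd': [3/5 + 1/5*3/5, 3/5 + 1/5*4/5) = [18/25, 19/25) <- contains code 37/50
  'c': [3/5 + 1/5*4/5, 3/5 + 1/5*1/1) = [19/25, 4/5)
  emit 'd', narrow to [18/25, 19/25)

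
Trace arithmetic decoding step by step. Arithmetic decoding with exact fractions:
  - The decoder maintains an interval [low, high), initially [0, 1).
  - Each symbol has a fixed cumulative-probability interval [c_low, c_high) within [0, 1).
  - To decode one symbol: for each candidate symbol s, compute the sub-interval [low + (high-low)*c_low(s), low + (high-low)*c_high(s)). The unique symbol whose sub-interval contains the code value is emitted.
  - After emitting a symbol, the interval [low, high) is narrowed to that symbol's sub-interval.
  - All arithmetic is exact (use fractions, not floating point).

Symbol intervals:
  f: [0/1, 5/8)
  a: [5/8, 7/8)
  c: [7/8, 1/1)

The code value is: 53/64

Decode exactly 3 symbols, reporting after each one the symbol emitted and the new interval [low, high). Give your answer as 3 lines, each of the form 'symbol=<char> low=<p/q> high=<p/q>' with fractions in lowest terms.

Answer: symbol=a low=5/8 high=7/8
symbol=a low=25/32 high=27/32
symbol=a low=105/128 high=107/128

Derivation:
Step 1: interval [0/1, 1/1), width = 1/1 - 0/1 = 1/1
  'f': [0/1 + 1/1*0/1, 0/1 + 1/1*5/8) = [0/1, 5/8)
  'a': [0/1 + 1/1*5/8, 0/1 + 1/1*7/8) = [5/8, 7/8) <- contains code 53/64
  'c': [0/1 + 1/1*7/8, 0/1 + 1/1*1/1) = [7/8, 1/1)
  emit 'a', narrow to [5/8, 7/8)
Step 2: interval [5/8, 7/8), width = 7/8 - 5/8 = 1/4
  'f': [5/8 + 1/4*0/1, 5/8 + 1/4*5/8) = [5/8, 25/32)
  'a': [5/8 + 1/4*5/8, 5/8 + 1/4*7/8) = [25/32, 27/32) <- contains code 53/64
  'c': [5/8 + 1/4*7/8, 5/8 + 1/4*1/1) = [27/32, 7/8)
  emit 'a', narrow to [25/32, 27/32)
Step 3: interval [25/32, 27/32), width = 27/32 - 25/32 = 1/16
  'f': [25/32 + 1/16*0/1, 25/32 + 1/16*5/8) = [25/32, 105/128)
  'a': [25/32 + 1/16*5/8, 25/32 + 1/16*7/8) = [105/128, 107/128) <- contains code 53/64
  'c': [25/32 + 1/16*7/8, 25/32 + 1/16*1/1) = [107/128, 27/32)
  emit 'a', narrow to [105/128, 107/128)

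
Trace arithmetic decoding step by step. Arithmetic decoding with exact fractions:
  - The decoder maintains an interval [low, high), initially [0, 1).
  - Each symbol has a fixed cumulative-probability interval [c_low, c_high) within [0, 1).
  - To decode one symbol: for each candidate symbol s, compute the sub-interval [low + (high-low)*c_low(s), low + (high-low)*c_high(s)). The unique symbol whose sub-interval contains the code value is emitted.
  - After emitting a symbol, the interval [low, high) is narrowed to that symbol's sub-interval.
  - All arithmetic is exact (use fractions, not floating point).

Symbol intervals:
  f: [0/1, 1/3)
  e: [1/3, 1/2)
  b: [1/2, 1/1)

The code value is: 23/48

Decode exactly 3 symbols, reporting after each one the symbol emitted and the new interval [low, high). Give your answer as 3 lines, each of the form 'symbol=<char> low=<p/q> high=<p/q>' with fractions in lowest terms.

Step 1: interval [0/1, 1/1), width = 1/1 - 0/1 = 1/1
  'f': [0/1 + 1/1*0/1, 0/1 + 1/1*1/3) = [0/1, 1/3)
  'e': [0/1 + 1/1*1/3, 0/1 + 1/1*1/2) = [1/3, 1/2) <- contains code 23/48
  'b': [0/1 + 1/1*1/2, 0/1 + 1/1*1/1) = [1/2, 1/1)
  emit 'e', narrow to [1/3, 1/2)
Step 2: interval [1/3, 1/2), width = 1/2 - 1/3 = 1/6
  'f': [1/3 + 1/6*0/1, 1/3 + 1/6*1/3) = [1/3, 7/18)
  'e': [1/3 + 1/6*1/3, 1/3 + 1/6*1/2) = [7/18, 5/12)
  'b': [1/3 + 1/6*1/2, 1/3 + 1/6*1/1) = [5/12, 1/2) <- contains code 23/48
  emit 'b', narrow to [5/12, 1/2)
Step 3: interval [5/12, 1/2), width = 1/2 - 5/12 = 1/12
  'f': [5/12 + 1/12*0/1, 5/12 + 1/12*1/3) = [5/12, 4/9)
  'e': [5/12 + 1/12*1/3, 5/12 + 1/12*1/2) = [4/9, 11/24)
  'b': [5/12 + 1/12*1/2, 5/12 + 1/12*1/1) = [11/24, 1/2) <- contains code 23/48
  emit 'b', narrow to [11/24, 1/2)

Answer: symbol=e low=1/3 high=1/2
symbol=b low=5/12 high=1/2
symbol=b low=11/24 high=1/2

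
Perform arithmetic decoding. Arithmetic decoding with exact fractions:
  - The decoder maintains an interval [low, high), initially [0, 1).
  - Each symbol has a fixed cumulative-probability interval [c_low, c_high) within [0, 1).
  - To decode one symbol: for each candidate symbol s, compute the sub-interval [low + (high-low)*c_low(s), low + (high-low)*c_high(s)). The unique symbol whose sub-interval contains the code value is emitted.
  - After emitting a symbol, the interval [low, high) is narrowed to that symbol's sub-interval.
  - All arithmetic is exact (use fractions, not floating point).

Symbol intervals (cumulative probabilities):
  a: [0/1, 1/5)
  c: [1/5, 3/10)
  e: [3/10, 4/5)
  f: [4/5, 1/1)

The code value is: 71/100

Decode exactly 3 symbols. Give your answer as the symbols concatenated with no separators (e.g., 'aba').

Step 1: interval [0/1, 1/1), width = 1/1 - 0/1 = 1/1
  'a': [0/1 + 1/1*0/1, 0/1 + 1/1*1/5) = [0/1, 1/5)
  'c': [0/1 + 1/1*1/5, 0/1 + 1/1*3/10) = [1/5, 3/10)
  'e': [0/1 + 1/1*3/10, 0/1 + 1/1*4/5) = [3/10, 4/5) <- contains code 71/100
  'f': [0/1 + 1/1*4/5, 0/1 + 1/1*1/1) = [4/5, 1/1)
  emit 'e', narrow to [3/10, 4/5)
Step 2: interval [3/10, 4/5), width = 4/5 - 3/10 = 1/2
  'a': [3/10 + 1/2*0/1, 3/10 + 1/2*1/5) = [3/10, 2/5)
  'c': [3/10 + 1/2*1/5, 3/10 + 1/2*3/10) = [2/5, 9/20)
  'e': [3/10 + 1/2*3/10, 3/10 + 1/2*4/5) = [9/20, 7/10)
  'f': [3/10 + 1/2*4/5, 3/10 + 1/2*1/1) = [7/10, 4/5) <- contains code 71/100
  emit 'f', narrow to [7/10, 4/5)
Step 3: interval [7/10, 4/5), width = 4/5 - 7/10 = 1/10
  'a': [7/10 + 1/10*0/1, 7/10 + 1/10*1/5) = [7/10, 18/25) <- contains code 71/100
  'c': [7/10 + 1/10*1/5, 7/10 + 1/10*3/10) = [18/25, 73/100)
  'e': [7/10 + 1/10*3/10, 7/10 + 1/10*4/5) = [73/100, 39/50)
  'f': [7/10 + 1/10*4/5, 7/10 + 1/10*1/1) = [39/50, 4/5)
  emit 'a', narrow to [7/10, 18/25)

Answer: efa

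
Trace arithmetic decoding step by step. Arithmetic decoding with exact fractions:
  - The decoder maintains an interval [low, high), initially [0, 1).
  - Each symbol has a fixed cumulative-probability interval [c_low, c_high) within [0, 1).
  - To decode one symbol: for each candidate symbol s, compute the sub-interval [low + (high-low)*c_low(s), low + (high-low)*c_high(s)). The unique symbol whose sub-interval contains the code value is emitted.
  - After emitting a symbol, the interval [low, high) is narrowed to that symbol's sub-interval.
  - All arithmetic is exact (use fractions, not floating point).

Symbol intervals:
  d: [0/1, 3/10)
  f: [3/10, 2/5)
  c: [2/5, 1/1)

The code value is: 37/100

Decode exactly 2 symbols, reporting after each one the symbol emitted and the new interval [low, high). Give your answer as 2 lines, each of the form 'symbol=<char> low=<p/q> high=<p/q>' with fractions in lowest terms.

Answer: symbol=f low=3/10 high=2/5
symbol=c low=17/50 high=2/5

Derivation:
Step 1: interval [0/1, 1/1), width = 1/1 - 0/1 = 1/1
  'd': [0/1 + 1/1*0/1, 0/1 + 1/1*3/10) = [0/1, 3/10)
  'f': [0/1 + 1/1*3/10, 0/1 + 1/1*2/5) = [3/10, 2/5) <- contains code 37/100
  'c': [0/1 + 1/1*2/5, 0/1 + 1/1*1/1) = [2/5, 1/1)
  emit 'f', narrow to [3/10, 2/5)
Step 2: interval [3/10, 2/5), width = 2/5 - 3/10 = 1/10
  'd': [3/10 + 1/10*0/1, 3/10 + 1/10*3/10) = [3/10, 33/100)
  'f': [3/10 + 1/10*3/10, 3/10 + 1/10*2/5) = [33/100, 17/50)
  'c': [3/10 + 1/10*2/5, 3/10 + 1/10*1/1) = [17/50, 2/5) <- contains code 37/100
  emit 'c', narrow to [17/50, 2/5)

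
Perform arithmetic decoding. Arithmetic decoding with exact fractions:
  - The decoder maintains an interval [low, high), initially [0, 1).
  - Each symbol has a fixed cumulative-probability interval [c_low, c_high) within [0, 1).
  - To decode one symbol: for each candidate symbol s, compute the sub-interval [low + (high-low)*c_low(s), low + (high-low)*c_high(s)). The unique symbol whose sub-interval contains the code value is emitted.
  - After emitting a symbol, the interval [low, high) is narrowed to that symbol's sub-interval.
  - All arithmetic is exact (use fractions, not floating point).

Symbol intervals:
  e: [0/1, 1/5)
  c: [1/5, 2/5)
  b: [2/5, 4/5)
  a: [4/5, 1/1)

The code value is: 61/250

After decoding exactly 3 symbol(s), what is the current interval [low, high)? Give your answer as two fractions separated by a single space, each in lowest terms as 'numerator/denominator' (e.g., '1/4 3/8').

Answer: 6/25 31/125

Derivation:
Step 1: interval [0/1, 1/1), width = 1/1 - 0/1 = 1/1
  'e': [0/1 + 1/1*0/1, 0/1 + 1/1*1/5) = [0/1, 1/5)
  'c': [0/1 + 1/1*1/5, 0/1 + 1/1*2/5) = [1/5, 2/5) <- contains code 61/250
  'b': [0/1 + 1/1*2/5, 0/1 + 1/1*4/5) = [2/5, 4/5)
  'a': [0/1 + 1/1*4/5, 0/1 + 1/1*1/1) = [4/5, 1/1)
  emit 'c', narrow to [1/5, 2/5)
Step 2: interval [1/5, 2/5), width = 2/5 - 1/5 = 1/5
  'e': [1/5 + 1/5*0/1, 1/5 + 1/5*1/5) = [1/5, 6/25)
  'c': [1/5 + 1/5*1/5, 1/5 + 1/5*2/5) = [6/25, 7/25) <- contains code 61/250
  'b': [1/5 + 1/5*2/5, 1/5 + 1/5*4/5) = [7/25, 9/25)
  'a': [1/5 + 1/5*4/5, 1/5 + 1/5*1/1) = [9/25, 2/5)
  emit 'c', narrow to [6/25, 7/25)
Step 3: interval [6/25, 7/25), width = 7/25 - 6/25 = 1/25
  'e': [6/25 + 1/25*0/1, 6/25 + 1/25*1/5) = [6/25, 31/125) <- contains code 61/250
  'c': [6/25 + 1/25*1/5, 6/25 + 1/25*2/5) = [31/125, 32/125)
  'b': [6/25 + 1/25*2/5, 6/25 + 1/25*4/5) = [32/125, 34/125)
  'a': [6/25 + 1/25*4/5, 6/25 + 1/25*1/1) = [34/125, 7/25)
  emit 'e', narrow to [6/25, 31/125)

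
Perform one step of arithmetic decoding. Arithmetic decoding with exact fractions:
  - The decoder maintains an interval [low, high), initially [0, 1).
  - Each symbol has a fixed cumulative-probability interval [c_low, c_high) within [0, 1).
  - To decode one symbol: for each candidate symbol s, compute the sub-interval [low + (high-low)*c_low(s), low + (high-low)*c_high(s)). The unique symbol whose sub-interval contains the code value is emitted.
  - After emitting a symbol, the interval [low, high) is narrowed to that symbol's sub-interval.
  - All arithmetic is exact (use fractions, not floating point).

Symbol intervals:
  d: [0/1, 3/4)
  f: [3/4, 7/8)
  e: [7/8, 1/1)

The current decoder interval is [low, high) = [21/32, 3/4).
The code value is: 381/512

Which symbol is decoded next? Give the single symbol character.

Answer: e

Derivation:
Interval width = high − low = 3/4 − 21/32 = 3/32
Scaled code = (code − low) / width = (381/512 − 21/32) / 3/32 = 15/16
  d: [0/1, 3/4) 
  f: [3/4, 7/8) 
  e: [7/8, 1/1) ← scaled code falls here ✓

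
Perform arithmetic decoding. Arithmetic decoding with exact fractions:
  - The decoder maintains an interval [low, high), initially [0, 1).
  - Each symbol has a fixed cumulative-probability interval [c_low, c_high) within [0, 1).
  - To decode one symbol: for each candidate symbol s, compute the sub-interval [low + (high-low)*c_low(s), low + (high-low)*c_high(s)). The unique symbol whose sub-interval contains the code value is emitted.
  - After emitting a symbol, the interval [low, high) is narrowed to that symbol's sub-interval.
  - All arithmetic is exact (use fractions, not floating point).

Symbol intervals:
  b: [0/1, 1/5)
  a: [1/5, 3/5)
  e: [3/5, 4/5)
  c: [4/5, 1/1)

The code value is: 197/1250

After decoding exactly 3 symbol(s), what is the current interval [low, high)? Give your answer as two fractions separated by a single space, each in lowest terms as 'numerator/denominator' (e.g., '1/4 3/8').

Answer: 19/125 4/25

Derivation:
Step 1: interval [0/1, 1/1), width = 1/1 - 0/1 = 1/1
  'b': [0/1 + 1/1*0/1, 0/1 + 1/1*1/5) = [0/1, 1/5) <- contains code 197/1250
  'a': [0/1 + 1/1*1/5, 0/1 + 1/1*3/5) = [1/5, 3/5)
  'e': [0/1 + 1/1*3/5, 0/1 + 1/1*4/5) = [3/5, 4/5)
  'c': [0/1 + 1/1*4/5, 0/1 + 1/1*1/1) = [4/5, 1/1)
  emit 'b', narrow to [0/1, 1/5)
Step 2: interval [0/1, 1/5), width = 1/5 - 0/1 = 1/5
  'b': [0/1 + 1/5*0/1, 0/1 + 1/5*1/5) = [0/1, 1/25)
  'a': [0/1 + 1/5*1/5, 0/1 + 1/5*3/5) = [1/25, 3/25)
  'e': [0/1 + 1/5*3/5, 0/1 + 1/5*4/5) = [3/25, 4/25) <- contains code 197/1250
  'c': [0/1 + 1/5*4/5, 0/1 + 1/5*1/1) = [4/25, 1/5)
  emit 'e', narrow to [3/25, 4/25)
Step 3: interval [3/25, 4/25), width = 4/25 - 3/25 = 1/25
  'b': [3/25 + 1/25*0/1, 3/25 + 1/25*1/5) = [3/25, 16/125)
  'a': [3/25 + 1/25*1/5, 3/25 + 1/25*3/5) = [16/125, 18/125)
  'e': [3/25 + 1/25*3/5, 3/25 + 1/25*4/5) = [18/125, 19/125)
  'c': [3/25 + 1/25*4/5, 3/25 + 1/25*1/1) = [19/125, 4/25) <- contains code 197/1250
  emit 'c', narrow to [19/125, 4/25)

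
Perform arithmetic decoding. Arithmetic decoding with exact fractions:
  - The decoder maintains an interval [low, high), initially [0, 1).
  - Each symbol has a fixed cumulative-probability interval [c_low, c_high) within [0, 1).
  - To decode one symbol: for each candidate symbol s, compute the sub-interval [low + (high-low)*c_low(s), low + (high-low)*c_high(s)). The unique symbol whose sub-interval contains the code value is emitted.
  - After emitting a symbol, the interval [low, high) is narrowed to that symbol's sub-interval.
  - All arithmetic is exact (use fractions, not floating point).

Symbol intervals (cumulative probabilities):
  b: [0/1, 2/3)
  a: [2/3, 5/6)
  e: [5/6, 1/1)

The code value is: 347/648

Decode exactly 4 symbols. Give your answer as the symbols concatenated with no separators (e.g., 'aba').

Step 1: interval [0/1, 1/1), width = 1/1 - 0/1 = 1/1
  'b': [0/1 + 1/1*0/1, 0/1 + 1/1*2/3) = [0/1, 2/3) <- contains code 347/648
  'a': [0/1 + 1/1*2/3, 0/1 + 1/1*5/6) = [2/3, 5/6)
  'e': [0/1 + 1/1*5/6, 0/1 + 1/1*1/1) = [5/6, 1/1)
  emit 'b', narrow to [0/1, 2/3)
Step 2: interval [0/1, 2/3), width = 2/3 - 0/1 = 2/3
  'b': [0/1 + 2/3*0/1, 0/1 + 2/3*2/3) = [0/1, 4/9)
  'a': [0/1 + 2/3*2/3, 0/1 + 2/3*5/6) = [4/9, 5/9) <- contains code 347/648
  'e': [0/1 + 2/3*5/6, 0/1 + 2/3*1/1) = [5/9, 2/3)
  emit 'a', narrow to [4/9, 5/9)
Step 3: interval [4/9, 5/9), width = 5/9 - 4/9 = 1/9
  'b': [4/9 + 1/9*0/1, 4/9 + 1/9*2/3) = [4/9, 14/27)
  'a': [4/9 + 1/9*2/3, 4/9 + 1/9*5/6) = [14/27, 29/54) <- contains code 347/648
  'e': [4/9 + 1/9*5/6, 4/9 + 1/9*1/1) = [29/54, 5/9)
  emit 'a', narrow to [14/27, 29/54)
Step 4: interval [14/27, 29/54), width = 29/54 - 14/27 = 1/54
  'b': [14/27 + 1/54*0/1, 14/27 + 1/54*2/3) = [14/27, 43/81)
  'a': [14/27 + 1/54*2/3, 14/27 + 1/54*5/6) = [43/81, 173/324)
  'e': [14/27 + 1/54*5/6, 14/27 + 1/54*1/1) = [173/324, 29/54) <- contains code 347/648
  emit 'e', narrow to [173/324, 29/54)

Answer: baae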